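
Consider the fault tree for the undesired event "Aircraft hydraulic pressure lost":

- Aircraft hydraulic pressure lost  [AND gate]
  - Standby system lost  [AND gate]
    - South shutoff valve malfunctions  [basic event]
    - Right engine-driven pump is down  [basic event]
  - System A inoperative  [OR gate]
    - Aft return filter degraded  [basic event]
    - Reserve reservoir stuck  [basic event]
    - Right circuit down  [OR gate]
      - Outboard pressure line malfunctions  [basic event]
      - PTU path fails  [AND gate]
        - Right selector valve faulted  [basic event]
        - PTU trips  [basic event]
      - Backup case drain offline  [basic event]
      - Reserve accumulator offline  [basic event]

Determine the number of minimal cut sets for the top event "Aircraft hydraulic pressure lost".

Standby system lost [AND]: one cut set from each child combined → 1 × 1 = 1 cut set(s).
PTU path fails [AND]: one cut set from each child combined → 1 × 1 = 1 cut set(s).
Right circuit down [OR]: union of children's cut sets → 4 cut set(s).
System A inoperative [OR]: union of children's cut sets → 6 cut set(s).
Aircraft hydraulic pressure lost [AND]: one cut set from each child combined → 1 × 6 = 6 cut set(s).
Minimal cut sets: {Aft return filter degraded, Right engine-driven pump is down, South shutoff valve malfunctions}; {Reserve reservoir stuck, Right engine-driven pump is down, South shutoff valve malfunctions}; {Outboard pressure line malfunctions, Right engine-driven pump is down, South shutoff valve malfunctions}; {PTU trips, Right engine-driven pump is down, Right selector valve faulted, South shutoff valve malfunctions}; {Backup case drain offline, Right engine-driven pump is down, South shutoff valve malfunctions}; {Reserve accumulator offline, Right engine-driven pump is down, South shutoff valve malfunctions}.

6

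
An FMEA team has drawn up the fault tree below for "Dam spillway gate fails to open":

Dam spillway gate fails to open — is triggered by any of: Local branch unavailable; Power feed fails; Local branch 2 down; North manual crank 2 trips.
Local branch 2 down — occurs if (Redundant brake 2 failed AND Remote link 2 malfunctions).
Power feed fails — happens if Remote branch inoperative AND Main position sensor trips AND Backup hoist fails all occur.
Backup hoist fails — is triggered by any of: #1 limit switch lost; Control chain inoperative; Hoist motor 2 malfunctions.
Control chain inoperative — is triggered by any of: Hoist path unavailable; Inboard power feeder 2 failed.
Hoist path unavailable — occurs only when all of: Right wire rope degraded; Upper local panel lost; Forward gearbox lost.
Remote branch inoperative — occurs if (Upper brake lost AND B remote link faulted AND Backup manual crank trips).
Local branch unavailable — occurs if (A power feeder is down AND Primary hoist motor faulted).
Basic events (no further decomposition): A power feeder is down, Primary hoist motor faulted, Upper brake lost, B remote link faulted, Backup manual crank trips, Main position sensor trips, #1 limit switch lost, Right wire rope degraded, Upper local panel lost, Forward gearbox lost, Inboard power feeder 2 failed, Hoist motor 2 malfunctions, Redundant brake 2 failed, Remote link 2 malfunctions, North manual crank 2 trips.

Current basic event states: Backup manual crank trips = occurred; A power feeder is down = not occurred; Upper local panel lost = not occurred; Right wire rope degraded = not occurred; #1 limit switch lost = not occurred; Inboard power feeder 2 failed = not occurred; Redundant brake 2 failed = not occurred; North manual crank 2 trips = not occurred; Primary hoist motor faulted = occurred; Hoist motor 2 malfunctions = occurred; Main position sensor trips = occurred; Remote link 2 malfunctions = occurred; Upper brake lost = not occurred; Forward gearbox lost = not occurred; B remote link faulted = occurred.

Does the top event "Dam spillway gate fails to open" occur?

No

Local branch unavailable [AND]: A power feeder is down=not, Primary hoist motor faulted=occurs → not all inputs occur → does not occur.
Remote branch inoperative [AND]: Upper brake lost=not, B remote link faulted=occurs, Backup manual crank trips=occurs → not all inputs occur → does not occur.
Hoist path unavailable [AND]: Right wire rope degraded=not, Upper local panel lost=not, Forward gearbox lost=not → not all inputs occur → does not occur.
Control chain inoperative [OR]: Hoist path unavailable=not, Inboard power feeder 2 failed=not → no input occurs → does not occur.
Backup hoist fails [OR]: #1 limit switch lost=not, Control chain inoperative=not, Hoist motor 2 malfunctions=occurs → at least one input occurs → occurs.
Power feed fails [AND]: Remote branch inoperative=not, Main position sensor trips=occurs, Backup hoist fails=occurs → not all inputs occur → does not occur.
Local branch 2 down [AND]: Redundant brake 2 failed=not, Remote link 2 malfunctions=occurs → not all inputs occur → does not occur.
Dam spillway gate fails to open [OR]: Local branch unavailable=not, Power feed fails=not, Local branch 2 down=not, North manual crank 2 trips=not → no input occurs → does not occur.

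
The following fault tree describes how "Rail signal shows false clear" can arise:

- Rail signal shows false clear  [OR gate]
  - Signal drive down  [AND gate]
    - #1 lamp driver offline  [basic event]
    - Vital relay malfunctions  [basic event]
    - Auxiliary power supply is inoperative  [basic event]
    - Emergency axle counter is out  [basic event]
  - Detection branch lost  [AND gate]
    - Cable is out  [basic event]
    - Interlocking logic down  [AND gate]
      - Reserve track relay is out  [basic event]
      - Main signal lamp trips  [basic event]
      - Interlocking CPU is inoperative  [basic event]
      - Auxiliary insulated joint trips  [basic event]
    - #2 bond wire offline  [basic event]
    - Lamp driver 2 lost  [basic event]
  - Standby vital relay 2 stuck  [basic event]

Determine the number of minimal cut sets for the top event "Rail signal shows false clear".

Signal drive down [AND]: one cut set from each child combined → 1 × 1 × 1 × 1 = 1 cut set(s).
Interlocking logic down [AND]: one cut set from each child combined → 1 × 1 × 1 × 1 = 1 cut set(s).
Detection branch lost [AND]: one cut set from each child combined → 1 × 1 × 1 × 1 = 1 cut set(s).
Rail signal shows false clear [OR]: union of children's cut sets → 3 cut set(s).
Minimal cut sets: {#1 lamp driver offline, Auxiliary power supply is inoperative, Emergency axle counter is out, Vital relay malfunctions}; {#2 bond wire offline, Auxiliary insulated joint trips, Cable is out, Interlocking CPU is inoperative, Lamp driver 2 lost, Main signal lamp trips, Reserve track relay is out}; {Standby vital relay 2 stuck}.

3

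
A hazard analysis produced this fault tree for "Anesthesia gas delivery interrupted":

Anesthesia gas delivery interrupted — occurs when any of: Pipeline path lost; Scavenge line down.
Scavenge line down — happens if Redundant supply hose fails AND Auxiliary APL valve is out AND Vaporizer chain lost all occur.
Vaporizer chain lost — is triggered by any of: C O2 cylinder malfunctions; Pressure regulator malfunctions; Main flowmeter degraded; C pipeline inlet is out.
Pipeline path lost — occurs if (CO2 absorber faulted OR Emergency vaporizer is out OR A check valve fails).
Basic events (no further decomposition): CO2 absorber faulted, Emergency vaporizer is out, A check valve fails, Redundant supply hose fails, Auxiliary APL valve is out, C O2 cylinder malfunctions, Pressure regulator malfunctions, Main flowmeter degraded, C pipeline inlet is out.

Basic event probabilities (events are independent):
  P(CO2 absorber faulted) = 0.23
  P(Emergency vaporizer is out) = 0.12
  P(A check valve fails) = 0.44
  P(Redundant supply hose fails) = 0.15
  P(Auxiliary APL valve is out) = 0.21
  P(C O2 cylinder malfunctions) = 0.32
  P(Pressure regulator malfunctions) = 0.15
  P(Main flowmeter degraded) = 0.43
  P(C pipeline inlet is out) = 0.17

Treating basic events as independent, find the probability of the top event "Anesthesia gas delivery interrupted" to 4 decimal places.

0.6292

P(Pipeline path lost) [OR] = 1 − (1−0.23) × (1−0.12) × (1−0.44) = 0.620544
P(Vaporizer chain lost) [OR] = 1 − (1−0.32) × (1−0.15) × (1−0.43) × (1−0.17) = 0.726548
P(Scavenge line down) [AND] = 0.15 × 0.21 × 0.726548 = 0.022886
P(Anesthesia gas delivery interrupted) [OR] = 1 − (1−0.620544) × (1−0.022886) = 0.629228
Rounded to 4 decimal places: P(Anesthesia gas delivery interrupted) ≈ 0.6292.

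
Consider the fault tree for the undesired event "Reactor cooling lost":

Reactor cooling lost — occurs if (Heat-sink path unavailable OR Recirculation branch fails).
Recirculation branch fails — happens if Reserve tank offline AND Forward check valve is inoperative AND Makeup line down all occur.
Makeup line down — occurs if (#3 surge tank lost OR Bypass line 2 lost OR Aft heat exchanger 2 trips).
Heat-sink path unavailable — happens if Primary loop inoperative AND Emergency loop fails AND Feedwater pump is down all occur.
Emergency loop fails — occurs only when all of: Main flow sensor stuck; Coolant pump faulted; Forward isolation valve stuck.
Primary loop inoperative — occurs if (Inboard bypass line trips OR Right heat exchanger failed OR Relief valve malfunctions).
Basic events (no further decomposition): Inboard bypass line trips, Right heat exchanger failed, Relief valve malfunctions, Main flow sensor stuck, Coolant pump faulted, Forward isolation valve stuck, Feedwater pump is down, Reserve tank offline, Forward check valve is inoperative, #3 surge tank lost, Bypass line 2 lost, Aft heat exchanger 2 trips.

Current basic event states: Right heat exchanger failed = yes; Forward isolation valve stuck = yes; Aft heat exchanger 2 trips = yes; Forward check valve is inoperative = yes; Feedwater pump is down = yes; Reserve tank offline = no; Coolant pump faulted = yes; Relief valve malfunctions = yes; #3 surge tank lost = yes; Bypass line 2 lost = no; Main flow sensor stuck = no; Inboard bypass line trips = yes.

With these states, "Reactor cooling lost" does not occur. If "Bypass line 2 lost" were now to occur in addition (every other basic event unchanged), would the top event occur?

No

Counterfactual: set "Bypass line 2 lost" to occurred.
Primary loop inoperative [OR]: Inboard bypass line trips=occurs, Right heat exchanger failed=occurs, Relief valve malfunctions=occurs → at least one input occurs → occurs.
Emergency loop fails [AND]: Main flow sensor stuck=not, Coolant pump faulted=occurs, Forward isolation valve stuck=occurs → not all inputs occur → does not occur.
Heat-sink path unavailable [AND]: Primary loop inoperative=occurs, Emergency loop fails=not, Feedwater pump is down=occurs → not all inputs occur → does not occur.
Makeup line down [OR]: #3 surge tank lost=occurs, Bypass line 2 lost=occurs, Aft heat exchanger 2 trips=occurs → at least one input occurs → occurs.
Recirculation branch fails [AND]: Reserve tank offline=not, Forward check valve is inoperative=occurs, Makeup line down=occurs → not all inputs occur → does not occur.
Reactor cooling lost [OR]: Heat-sink path unavailable=not, Recirculation branch fails=not → no input occurs → does not occur.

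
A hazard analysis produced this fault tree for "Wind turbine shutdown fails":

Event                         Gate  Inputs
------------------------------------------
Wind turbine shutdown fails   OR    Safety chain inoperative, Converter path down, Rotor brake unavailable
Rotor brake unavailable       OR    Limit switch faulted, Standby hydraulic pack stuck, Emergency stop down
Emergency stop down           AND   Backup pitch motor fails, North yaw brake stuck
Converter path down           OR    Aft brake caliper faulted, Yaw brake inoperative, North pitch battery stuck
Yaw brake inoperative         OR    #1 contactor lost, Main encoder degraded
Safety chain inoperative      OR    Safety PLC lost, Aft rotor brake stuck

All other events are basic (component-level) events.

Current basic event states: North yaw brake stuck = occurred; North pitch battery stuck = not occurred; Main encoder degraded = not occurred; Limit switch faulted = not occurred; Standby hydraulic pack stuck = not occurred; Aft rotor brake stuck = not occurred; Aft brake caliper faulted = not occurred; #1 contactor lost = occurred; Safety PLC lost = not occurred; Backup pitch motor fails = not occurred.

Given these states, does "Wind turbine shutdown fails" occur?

Yes

Safety chain inoperative [OR]: Safety PLC lost=not, Aft rotor brake stuck=not → no input occurs → does not occur.
Yaw brake inoperative [OR]: #1 contactor lost=occurs, Main encoder degraded=not → at least one input occurs → occurs.
Converter path down [OR]: Aft brake caliper faulted=not, Yaw brake inoperative=occurs, North pitch battery stuck=not → at least one input occurs → occurs.
Emergency stop down [AND]: Backup pitch motor fails=not, North yaw brake stuck=occurs → not all inputs occur → does not occur.
Rotor brake unavailable [OR]: Limit switch faulted=not, Standby hydraulic pack stuck=not, Emergency stop down=not → no input occurs → does not occur.
Wind turbine shutdown fails [OR]: Safety chain inoperative=not, Converter path down=occurs, Rotor brake unavailable=not → at least one input occurs → occurs.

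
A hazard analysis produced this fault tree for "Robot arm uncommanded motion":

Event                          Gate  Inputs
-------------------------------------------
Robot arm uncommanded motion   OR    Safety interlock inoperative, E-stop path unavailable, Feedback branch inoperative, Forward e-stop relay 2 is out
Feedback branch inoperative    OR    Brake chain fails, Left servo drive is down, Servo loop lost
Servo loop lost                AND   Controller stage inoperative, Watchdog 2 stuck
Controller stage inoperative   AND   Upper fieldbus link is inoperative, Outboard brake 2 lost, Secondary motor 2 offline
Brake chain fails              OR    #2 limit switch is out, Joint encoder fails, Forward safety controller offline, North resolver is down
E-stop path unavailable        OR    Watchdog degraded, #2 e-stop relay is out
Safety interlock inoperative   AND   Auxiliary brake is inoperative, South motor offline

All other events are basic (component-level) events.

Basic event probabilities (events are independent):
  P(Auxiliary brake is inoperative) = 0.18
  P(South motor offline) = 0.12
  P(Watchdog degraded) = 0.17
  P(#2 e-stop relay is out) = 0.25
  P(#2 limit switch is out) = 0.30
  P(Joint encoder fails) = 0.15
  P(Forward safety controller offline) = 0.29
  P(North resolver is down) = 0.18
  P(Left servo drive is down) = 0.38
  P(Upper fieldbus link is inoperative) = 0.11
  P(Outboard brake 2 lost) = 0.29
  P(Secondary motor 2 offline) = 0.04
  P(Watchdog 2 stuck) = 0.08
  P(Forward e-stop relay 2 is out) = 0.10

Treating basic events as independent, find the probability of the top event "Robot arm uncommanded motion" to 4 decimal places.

0.8823

P(Safety interlock inoperative) [AND] = 0.18 × 0.12 = 0.021600
P(E-stop path unavailable) [OR] = 1 − (1−0.17) × (1−0.25) = 0.377500
P(Brake chain fails) [OR] = 1 − (1−0.30) × (1−0.15) × (1−0.29) × (1−0.18) = 0.653591
P(Controller stage inoperative) [AND] = 0.11 × 0.29 × 0.04 = 0.001276
P(Servo loop lost) [AND] = 0.001276 × 0.08 = 0.000102
P(Feedback branch inoperative) [OR] = 1 − (1−0.653591) × (1−0.38) × (1−0.000102) = 0.785248
P(Robot arm uncommanded motion) [OR] = 1 − (1−0.021600) × (1−0.377500) × (1−0.785248) × (1−0.10) = 0.882284
Rounded to 4 decimal places: P(Robot arm uncommanded motion) ≈ 0.8823.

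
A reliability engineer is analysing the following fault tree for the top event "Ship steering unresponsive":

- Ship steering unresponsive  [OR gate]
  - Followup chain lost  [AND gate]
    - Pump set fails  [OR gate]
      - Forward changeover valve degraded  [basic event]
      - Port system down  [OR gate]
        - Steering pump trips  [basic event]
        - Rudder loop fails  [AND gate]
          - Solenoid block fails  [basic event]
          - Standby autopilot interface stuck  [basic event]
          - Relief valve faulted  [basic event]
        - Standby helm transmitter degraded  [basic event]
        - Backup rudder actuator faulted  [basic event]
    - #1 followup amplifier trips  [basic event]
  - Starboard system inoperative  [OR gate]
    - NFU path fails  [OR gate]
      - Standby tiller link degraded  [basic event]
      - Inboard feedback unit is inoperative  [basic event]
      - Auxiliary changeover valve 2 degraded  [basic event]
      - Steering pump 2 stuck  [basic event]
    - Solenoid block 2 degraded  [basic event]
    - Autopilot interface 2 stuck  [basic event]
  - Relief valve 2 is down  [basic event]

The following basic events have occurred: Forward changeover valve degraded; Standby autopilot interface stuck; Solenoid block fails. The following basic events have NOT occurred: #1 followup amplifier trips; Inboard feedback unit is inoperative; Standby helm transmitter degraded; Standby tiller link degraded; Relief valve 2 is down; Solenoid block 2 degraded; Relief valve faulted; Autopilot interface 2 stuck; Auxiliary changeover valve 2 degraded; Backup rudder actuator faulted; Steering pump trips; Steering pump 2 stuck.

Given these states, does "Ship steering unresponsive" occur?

Rudder loop fails [AND]: Solenoid block fails=occurs, Standby autopilot interface stuck=occurs, Relief valve faulted=not → not all inputs occur → does not occur.
Port system down [OR]: Steering pump trips=not, Rudder loop fails=not, Standby helm transmitter degraded=not, Backup rudder actuator faulted=not → no input occurs → does not occur.
Pump set fails [OR]: Forward changeover valve degraded=occurs, Port system down=not → at least one input occurs → occurs.
Followup chain lost [AND]: Pump set fails=occurs, #1 followup amplifier trips=not → not all inputs occur → does not occur.
NFU path fails [OR]: Standby tiller link degraded=not, Inboard feedback unit is inoperative=not, Auxiliary changeover valve 2 degraded=not, Steering pump 2 stuck=not → no input occurs → does not occur.
Starboard system inoperative [OR]: NFU path fails=not, Solenoid block 2 degraded=not, Autopilot interface 2 stuck=not → no input occurs → does not occur.
Ship steering unresponsive [OR]: Followup chain lost=not, Starboard system inoperative=not, Relief valve 2 is down=not → no input occurs → does not occur.

No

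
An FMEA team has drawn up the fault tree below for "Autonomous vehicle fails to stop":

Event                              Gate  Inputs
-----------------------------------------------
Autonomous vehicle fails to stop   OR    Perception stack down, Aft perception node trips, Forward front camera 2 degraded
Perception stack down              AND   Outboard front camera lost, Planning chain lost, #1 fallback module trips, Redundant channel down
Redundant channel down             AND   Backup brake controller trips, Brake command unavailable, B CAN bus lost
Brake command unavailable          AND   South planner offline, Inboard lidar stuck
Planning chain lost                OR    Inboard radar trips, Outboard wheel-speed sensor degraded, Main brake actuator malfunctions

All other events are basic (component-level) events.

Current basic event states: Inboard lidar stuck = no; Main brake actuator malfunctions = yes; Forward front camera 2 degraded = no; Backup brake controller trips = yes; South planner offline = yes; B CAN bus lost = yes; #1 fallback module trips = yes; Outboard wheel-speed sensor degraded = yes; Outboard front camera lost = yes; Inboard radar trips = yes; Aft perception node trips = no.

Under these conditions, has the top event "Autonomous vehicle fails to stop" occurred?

No

Planning chain lost [OR]: Inboard radar trips=occurs, Outboard wheel-speed sensor degraded=occurs, Main brake actuator malfunctions=occurs → at least one input occurs → occurs.
Brake command unavailable [AND]: South planner offline=occurs, Inboard lidar stuck=not → not all inputs occur → does not occur.
Redundant channel down [AND]: Backup brake controller trips=occurs, Brake command unavailable=not, B CAN bus lost=occurs → not all inputs occur → does not occur.
Perception stack down [AND]: Outboard front camera lost=occurs, Planning chain lost=occurs, #1 fallback module trips=occurs, Redundant channel down=not → not all inputs occur → does not occur.
Autonomous vehicle fails to stop [OR]: Perception stack down=not, Aft perception node trips=not, Forward front camera 2 degraded=not → no input occurs → does not occur.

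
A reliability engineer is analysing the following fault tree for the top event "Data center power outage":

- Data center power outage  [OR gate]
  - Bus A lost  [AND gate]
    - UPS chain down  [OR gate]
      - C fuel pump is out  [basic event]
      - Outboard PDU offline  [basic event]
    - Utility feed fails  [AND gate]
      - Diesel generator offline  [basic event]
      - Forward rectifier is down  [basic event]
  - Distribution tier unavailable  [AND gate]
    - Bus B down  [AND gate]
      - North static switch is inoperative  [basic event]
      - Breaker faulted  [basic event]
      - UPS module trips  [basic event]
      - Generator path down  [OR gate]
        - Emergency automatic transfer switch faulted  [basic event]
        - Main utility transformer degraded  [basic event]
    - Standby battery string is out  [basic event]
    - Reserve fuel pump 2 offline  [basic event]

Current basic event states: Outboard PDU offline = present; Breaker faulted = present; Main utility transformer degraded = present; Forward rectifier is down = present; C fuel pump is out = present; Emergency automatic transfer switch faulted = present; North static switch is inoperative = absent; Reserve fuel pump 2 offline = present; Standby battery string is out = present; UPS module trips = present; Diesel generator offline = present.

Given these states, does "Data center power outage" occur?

Yes

UPS chain down [OR]: C fuel pump is out=occurs, Outboard PDU offline=occurs → at least one input occurs → occurs.
Utility feed fails [AND]: Diesel generator offline=occurs, Forward rectifier is down=occurs → all inputs occur → occurs.
Bus A lost [AND]: UPS chain down=occurs, Utility feed fails=occurs → all inputs occur → occurs.
Generator path down [OR]: Emergency automatic transfer switch faulted=occurs, Main utility transformer degraded=occurs → at least one input occurs → occurs.
Bus B down [AND]: North static switch is inoperative=not, Breaker faulted=occurs, UPS module trips=occurs, Generator path down=occurs → not all inputs occur → does not occur.
Distribution tier unavailable [AND]: Bus B down=not, Standby battery string is out=occurs, Reserve fuel pump 2 offline=occurs → not all inputs occur → does not occur.
Data center power outage [OR]: Bus A lost=occurs, Distribution tier unavailable=not → at least one input occurs → occurs.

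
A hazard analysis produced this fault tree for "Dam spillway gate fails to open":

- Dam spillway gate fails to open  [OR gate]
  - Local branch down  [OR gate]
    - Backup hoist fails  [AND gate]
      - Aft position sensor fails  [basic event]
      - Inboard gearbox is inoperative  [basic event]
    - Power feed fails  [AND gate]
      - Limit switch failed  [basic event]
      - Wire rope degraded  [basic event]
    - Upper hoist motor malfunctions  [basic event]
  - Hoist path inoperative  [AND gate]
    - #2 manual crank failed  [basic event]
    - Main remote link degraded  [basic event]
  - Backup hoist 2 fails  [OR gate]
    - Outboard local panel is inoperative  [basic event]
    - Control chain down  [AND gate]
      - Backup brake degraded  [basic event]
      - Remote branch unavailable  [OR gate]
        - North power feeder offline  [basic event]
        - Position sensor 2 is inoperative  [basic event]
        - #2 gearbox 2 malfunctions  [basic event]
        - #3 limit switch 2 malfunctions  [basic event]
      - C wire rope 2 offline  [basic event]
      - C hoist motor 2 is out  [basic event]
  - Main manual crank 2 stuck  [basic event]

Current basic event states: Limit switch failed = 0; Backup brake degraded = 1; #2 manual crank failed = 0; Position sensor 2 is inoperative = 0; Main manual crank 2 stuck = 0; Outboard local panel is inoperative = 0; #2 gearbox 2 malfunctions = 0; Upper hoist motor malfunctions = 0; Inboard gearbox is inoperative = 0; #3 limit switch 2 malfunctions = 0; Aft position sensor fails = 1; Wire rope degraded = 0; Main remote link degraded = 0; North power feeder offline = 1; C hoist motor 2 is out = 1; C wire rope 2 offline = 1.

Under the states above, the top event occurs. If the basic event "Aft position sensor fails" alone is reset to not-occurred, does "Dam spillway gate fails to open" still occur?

Yes

Counterfactual: set "Aft position sensor fails" to not occurred.
Backup hoist fails [AND]: Aft position sensor fails=not, Inboard gearbox is inoperative=not → not all inputs occur → does not occur.
Power feed fails [AND]: Limit switch failed=not, Wire rope degraded=not → not all inputs occur → does not occur.
Local branch down [OR]: Backup hoist fails=not, Power feed fails=not, Upper hoist motor malfunctions=not → no input occurs → does not occur.
Hoist path inoperative [AND]: #2 manual crank failed=not, Main remote link degraded=not → not all inputs occur → does not occur.
Remote branch unavailable [OR]: North power feeder offline=occurs, Position sensor 2 is inoperative=not, #2 gearbox 2 malfunctions=not, #3 limit switch 2 malfunctions=not → at least one input occurs → occurs.
Control chain down [AND]: Backup brake degraded=occurs, Remote branch unavailable=occurs, C wire rope 2 offline=occurs, C hoist motor 2 is out=occurs → all inputs occur → occurs.
Backup hoist 2 fails [OR]: Outboard local panel is inoperative=not, Control chain down=occurs → at least one input occurs → occurs.
Dam spillway gate fails to open [OR]: Local branch down=not, Hoist path inoperative=not, Backup hoist 2 fails=occurs, Main manual crank 2 stuck=not → at least one input occurs → occurs.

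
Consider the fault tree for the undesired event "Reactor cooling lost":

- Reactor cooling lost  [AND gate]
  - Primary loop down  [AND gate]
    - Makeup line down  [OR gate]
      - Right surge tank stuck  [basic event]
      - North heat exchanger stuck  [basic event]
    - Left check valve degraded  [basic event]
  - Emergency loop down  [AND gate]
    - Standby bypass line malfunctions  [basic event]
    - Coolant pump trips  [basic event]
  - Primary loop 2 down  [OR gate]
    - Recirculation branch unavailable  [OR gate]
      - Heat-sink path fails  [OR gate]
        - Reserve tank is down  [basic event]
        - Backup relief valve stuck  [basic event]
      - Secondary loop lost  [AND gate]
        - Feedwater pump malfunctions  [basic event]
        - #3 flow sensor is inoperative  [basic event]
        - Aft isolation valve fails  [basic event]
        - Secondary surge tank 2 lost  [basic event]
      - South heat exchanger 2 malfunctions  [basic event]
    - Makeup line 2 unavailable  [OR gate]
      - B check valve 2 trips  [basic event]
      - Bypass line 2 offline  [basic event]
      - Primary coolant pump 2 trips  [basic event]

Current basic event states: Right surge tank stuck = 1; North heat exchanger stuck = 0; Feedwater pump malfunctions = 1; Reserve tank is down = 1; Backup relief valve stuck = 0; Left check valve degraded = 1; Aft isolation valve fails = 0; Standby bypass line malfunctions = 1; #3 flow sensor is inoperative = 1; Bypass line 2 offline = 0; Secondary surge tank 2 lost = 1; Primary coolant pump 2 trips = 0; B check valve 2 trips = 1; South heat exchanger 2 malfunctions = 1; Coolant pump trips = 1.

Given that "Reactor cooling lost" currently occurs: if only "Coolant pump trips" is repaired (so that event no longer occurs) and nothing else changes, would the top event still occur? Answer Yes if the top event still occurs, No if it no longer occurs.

Counterfactual: set "Coolant pump trips" to not occurred.
Makeup line down [OR]: Right surge tank stuck=occurs, North heat exchanger stuck=not → at least one input occurs → occurs.
Primary loop down [AND]: Makeup line down=occurs, Left check valve degraded=occurs → all inputs occur → occurs.
Emergency loop down [AND]: Standby bypass line malfunctions=occurs, Coolant pump trips=not → not all inputs occur → does not occur.
Heat-sink path fails [OR]: Reserve tank is down=occurs, Backup relief valve stuck=not → at least one input occurs → occurs.
Secondary loop lost [AND]: Feedwater pump malfunctions=occurs, #3 flow sensor is inoperative=occurs, Aft isolation valve fails=not, Secondary surge tank 2 lost=occurs → not all inputs occur → does not occur.
Recirculation branch unavailable [OR]: Heat-sink path fails=occurs, Secondary loop lost=not, South heat exchanger 2 malfunctions=occurs → at least one input occurs → occurs.
Makeup line 2 unavailable [OR]: B check valve 2 trips=occurs, Bypass line 2 offline=not, Primary coolant pump 2 trips=not → at least one input occurs → occurs.
Primary loop 2 down [OR]: Recirculation branch unavailable=occurs, Makeup line 2 unavailable=occurs → at least one input occurs → occurs.
Reactor cooling lost [AND]: Primary loop down=occurs, Emergency loop down=not, Primary loop 2 down=occurs → not all inputs occur → does not occur.

No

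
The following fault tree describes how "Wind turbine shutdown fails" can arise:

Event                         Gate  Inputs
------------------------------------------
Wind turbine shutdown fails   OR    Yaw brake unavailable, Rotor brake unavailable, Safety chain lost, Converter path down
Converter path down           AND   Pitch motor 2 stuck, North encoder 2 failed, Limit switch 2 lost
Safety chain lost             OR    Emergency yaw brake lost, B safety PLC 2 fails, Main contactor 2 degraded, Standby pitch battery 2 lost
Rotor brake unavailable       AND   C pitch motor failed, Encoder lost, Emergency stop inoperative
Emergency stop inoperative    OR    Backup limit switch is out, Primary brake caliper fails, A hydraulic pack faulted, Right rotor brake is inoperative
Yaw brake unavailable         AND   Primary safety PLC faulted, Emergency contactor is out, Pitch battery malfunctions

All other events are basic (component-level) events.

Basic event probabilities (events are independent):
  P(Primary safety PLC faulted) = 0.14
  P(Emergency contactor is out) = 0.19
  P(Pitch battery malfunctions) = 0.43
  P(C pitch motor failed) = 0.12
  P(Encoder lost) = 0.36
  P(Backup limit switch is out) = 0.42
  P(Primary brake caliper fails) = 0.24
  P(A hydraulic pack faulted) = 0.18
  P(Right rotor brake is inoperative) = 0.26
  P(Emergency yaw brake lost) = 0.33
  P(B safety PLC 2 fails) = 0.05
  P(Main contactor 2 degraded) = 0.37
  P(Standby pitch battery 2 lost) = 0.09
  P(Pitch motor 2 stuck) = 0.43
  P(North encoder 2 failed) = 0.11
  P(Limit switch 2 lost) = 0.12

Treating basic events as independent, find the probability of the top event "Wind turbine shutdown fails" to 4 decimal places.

0.6527

P(Yaw brake unavailable) [AND] = 0.14 × 0.19 × 0.43 = 0.011438
P(Emergency stop inoperative) [OR] = 1 − (1−0.42) × (1−0.24) × (1−0.18) × (1−0.26) = 0.732523
P(Rotor brake unavailable) [AND] = 0.12 × 0.36 × 0.732523 = 0.031645
P(Safety chain lost) [OR] = 1 − (1−0.33) × (1−0.05) × (1−0.37) × (1−0.09) = 0.635095
P(Converter path down) [AND] = 0.43 × 0.11 × 0.12 = 0.005676
P(Wind turbine shutdown fails) [OR] = 1 − (1−0.011438) × (1−0.031645) × (1−0.635095) × (1−0.005676) = 0.652667
Rounded to 4 decimal places: P(Wind turbine shutdown fails) ≈ 0.6527.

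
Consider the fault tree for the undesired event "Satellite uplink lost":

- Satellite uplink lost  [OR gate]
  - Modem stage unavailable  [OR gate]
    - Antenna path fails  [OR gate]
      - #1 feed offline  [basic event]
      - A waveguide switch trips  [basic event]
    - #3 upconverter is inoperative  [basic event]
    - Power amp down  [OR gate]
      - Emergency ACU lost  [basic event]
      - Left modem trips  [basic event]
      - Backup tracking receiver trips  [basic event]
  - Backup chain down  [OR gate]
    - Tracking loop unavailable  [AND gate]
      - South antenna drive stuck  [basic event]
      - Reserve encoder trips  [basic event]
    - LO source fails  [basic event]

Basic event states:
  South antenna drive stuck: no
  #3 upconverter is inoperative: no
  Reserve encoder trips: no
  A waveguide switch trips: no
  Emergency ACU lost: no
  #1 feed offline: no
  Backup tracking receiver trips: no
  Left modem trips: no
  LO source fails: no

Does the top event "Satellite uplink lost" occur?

No

Antenna path fails [OR]: #1 feed offline=not, A waveguide switch trips=not → no input occurs → does not occur.
Power amp down [OR]: Emergency ACU lost=not, Left modem trips=not, Backup tracking receiver trips=not → no input occurs → does not occur.
Modem stage unavailable [OR]: Antenna path fails=not, #3 upconverter is inoperative=not, Power amp down=not → no input occurs → does not occur.
Tracking loop unavailable [AND]: South antenna drive stuck=not, Reserve encoder trips=not → not all inputs occur → does not occur.
Backup chain down [OR]: Tracking loop unavailable=not, LO source fails=not → no input occurs → does not occur.
Satellite uplink lost [OR]: Modem stage unavailable=not, Backup chain down=not → no input occurs → does not occur.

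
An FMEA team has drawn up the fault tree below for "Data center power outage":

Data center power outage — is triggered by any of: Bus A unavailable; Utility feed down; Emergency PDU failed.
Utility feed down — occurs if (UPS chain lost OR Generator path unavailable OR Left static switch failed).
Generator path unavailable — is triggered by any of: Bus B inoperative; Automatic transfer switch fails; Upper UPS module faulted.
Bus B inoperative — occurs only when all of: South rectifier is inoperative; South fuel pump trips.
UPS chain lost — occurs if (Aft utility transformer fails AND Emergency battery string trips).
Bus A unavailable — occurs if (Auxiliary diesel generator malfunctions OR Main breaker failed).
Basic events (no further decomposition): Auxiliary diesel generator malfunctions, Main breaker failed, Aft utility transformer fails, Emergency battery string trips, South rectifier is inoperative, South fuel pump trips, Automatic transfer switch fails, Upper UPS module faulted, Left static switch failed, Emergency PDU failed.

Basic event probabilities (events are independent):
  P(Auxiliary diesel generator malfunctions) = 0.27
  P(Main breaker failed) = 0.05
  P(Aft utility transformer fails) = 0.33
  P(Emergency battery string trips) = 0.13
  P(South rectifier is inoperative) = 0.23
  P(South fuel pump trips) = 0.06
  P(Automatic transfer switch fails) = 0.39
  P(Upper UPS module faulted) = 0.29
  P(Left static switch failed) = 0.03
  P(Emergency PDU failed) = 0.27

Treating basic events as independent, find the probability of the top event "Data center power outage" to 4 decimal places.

P(Bus A unavailable) [OR] = 1 − (1−0.27) × (1−0.05) = 0.306500
P(UPS chain lost) [AND] = 0.33 × 0.13 = 0.042900
P(Bus B inoperative) [AND] = 0.23 × 0.06 = 0.013800
P(Generator path unavailable) [OR] = 1 − (1−0.013800) × (1−0.39) × (1−0.29) = 0.572877
P(Utility feed down) [OR] = 1 − (1−0.042900) × (1−0.572877) × (1−0.03) = 0.603465
P(Data center power outage) [OR] = 1 − (1−0.306500) × (1−0.603465) × (1−0.27) = 0.799252
Rounded to 4 decimal places: P(Data center power outage) ≈ 0.7993.

0.7993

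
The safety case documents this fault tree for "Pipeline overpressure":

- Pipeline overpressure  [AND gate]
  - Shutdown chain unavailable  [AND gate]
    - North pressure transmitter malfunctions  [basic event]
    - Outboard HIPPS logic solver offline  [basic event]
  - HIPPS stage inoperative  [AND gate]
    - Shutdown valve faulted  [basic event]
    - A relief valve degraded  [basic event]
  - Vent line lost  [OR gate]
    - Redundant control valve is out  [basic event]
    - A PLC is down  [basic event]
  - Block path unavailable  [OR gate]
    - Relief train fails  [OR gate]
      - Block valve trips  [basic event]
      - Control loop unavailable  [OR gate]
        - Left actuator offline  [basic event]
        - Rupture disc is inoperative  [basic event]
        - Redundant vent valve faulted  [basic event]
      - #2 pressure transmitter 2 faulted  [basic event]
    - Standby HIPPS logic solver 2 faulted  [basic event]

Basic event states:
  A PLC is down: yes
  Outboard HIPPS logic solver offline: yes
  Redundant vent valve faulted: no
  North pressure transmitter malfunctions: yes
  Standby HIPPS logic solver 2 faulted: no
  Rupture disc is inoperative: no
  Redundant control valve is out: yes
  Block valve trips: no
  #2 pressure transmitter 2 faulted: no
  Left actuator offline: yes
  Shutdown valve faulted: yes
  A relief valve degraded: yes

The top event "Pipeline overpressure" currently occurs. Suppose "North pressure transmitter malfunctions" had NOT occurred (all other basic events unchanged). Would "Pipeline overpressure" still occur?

Counterfactual: set "North pressure transmitter malfunctions" to not occurred.
Shutdown chain unavailable [AND]: North pressure transmitter malfunctions=not, Outboard HIPPS logic solver offline=occurs → not all inputs occur → does not occur.
HIPPS stage inoperative [AND]: Shutdown valve faulted=occurs, A relief valve degraded=occurs → all inputs occur → occurs.
Vent line lost [OR]: Redundant control valve is out=occurs, A PLC is down=occurs → at least one input occurs → occurs.
Control loop unavailable [OR]: Left actuator offline=occurs, Rupture disc is inoperative=not, Redundant vent valve faulted=not → at least one input occurs → occurs.
Relief train fails [OR]: Block valve trips=not, Control loop unavailable=occurs, #2 pressure transmitter 2 faulted=not → at least one input occurs → occurs.
Block path unavailable [OR]: Relief train fails=occurs, Standby HIPPS logic solver 2 faulted=not → at least one input occurs → occurs.
Pipeline overpressure [AND]: Shutdown chain unavailable=not, HIPPS stage inoperative=occurs, Vent line lost=occurs, Block path unavailable=occurs → not all inputs occur → does not occur.

No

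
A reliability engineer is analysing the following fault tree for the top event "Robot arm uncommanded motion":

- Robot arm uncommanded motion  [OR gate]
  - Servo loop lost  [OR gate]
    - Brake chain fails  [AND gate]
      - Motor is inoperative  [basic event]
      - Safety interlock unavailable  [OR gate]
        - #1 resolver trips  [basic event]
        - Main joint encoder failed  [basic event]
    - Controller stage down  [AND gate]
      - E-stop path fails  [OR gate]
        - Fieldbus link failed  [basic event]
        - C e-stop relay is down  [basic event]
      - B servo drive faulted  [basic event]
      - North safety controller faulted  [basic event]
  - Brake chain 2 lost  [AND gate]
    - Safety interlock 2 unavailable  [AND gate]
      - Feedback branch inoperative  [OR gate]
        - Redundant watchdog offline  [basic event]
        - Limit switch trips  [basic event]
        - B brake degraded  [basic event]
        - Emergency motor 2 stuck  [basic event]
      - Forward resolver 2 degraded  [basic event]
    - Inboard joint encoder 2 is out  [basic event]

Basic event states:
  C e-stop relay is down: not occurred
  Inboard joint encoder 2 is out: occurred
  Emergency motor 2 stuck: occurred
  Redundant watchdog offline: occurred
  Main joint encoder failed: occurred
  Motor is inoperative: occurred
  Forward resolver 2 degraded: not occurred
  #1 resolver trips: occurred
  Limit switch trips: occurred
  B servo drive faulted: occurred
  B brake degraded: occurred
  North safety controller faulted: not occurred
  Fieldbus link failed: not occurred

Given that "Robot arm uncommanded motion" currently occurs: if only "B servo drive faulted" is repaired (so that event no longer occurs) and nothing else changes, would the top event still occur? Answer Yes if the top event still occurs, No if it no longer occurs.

Yes

Counterfactual: set "B servo drive faulted" to not occurred.
Safety interlock unavailable [OR]: #1 resolver trips=occurs, Main joint encoder failed=occurs → at least one input occurs → occurs.
Brake chain fails [AND]: Motor is inoperative=occurs, Safety interlock unavailable=occurs → all inputs occur → occurs.
E-stop path fails [OR]: Fieldbus link failed=not, C e-stop relay is down=not → no input occurs → does not occur.
Controller stage down [AND]: E-stop path fails=not, B servo drive faulted=not, North safety controller faulted=not → not all inputs occur → does not occur.
Servo loop lost [OR]: Brake chain fails=occurs, Controller stage down=not → at least one input occurs → occurs.
Feedback branch inoperative [OR]: Redundant watchdog offline=occurs, Limit switch trips=occurs, B brake degraded=occurs, Emergency motor 2 stuck=occurs → at least one input occurs → occurs.
Safety interlock 2 unavailable [AND]: Feedback branch inoperative=occurs, Forward resolver 2 degraded=not → not all inputs occur → does not occur.
Brake chain 2 lost [AND]: Safety interlock 2 unavailable=not, Inboard joint encoder 2 is out=occurs → not all inputs occur → does not occur.
Robot arm uncommanded motion [OR]: Servo loop lost=occurs, Brake chain 2 lost=not → at least one input occurs → occurs.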